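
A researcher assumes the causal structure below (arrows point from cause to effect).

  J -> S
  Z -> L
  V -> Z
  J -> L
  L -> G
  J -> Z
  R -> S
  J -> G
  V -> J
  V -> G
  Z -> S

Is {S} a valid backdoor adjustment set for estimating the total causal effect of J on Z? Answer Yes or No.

Backdoor paths from J to Z (paths whose first edge points into J):
  P1: J <- V -> Z
  P2: J <- V -> G <- L <- Z
Condition 1 (no descendant of J in the set): FAILS — S is a descendant of J.
Condition 2 (every backdoor path blocked by {S}):
  P1: open — no interior node is in the conditioning set.
  P2: blocked at collider G (neither it nor any descendant is in the conditioning set).
{S} does not satisfy the backdoor criterion.

No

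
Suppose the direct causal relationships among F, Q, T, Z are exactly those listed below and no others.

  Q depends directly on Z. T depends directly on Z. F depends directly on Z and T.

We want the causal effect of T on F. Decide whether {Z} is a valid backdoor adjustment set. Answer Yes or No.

Backdoor paths from T to F (paths whose first edge points into T):
  P1: T <- Z -> F
Condition 1 (no descendant of T in the set): holds — descendants of T are {F}; none are in {Z}.
Condition 2 (every backdoor path blocked by {Z}):
  P1: blocked at fork node Z ∈ conditioning set.
{Z} satisfies the backdoor criterion.

Yes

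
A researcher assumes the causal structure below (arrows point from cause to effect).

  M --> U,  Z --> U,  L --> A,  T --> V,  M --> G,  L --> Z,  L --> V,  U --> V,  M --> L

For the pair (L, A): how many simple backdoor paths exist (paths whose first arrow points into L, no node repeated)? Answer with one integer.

A backdoor path from L to A is any simple undirected path whose first edge points into L (i.e. leaves L via a parent).
Parents of L: {M}.
No simple path from any parent of L reaches A without revisiting L, so there are no backdoor paths.

0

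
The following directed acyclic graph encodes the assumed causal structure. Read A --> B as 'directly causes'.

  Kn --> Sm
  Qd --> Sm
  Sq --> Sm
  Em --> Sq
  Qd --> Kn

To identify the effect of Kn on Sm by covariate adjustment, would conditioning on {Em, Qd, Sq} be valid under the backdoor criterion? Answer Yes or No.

Yes

Backdoor paths from Kn to Sm (paths whose first edge points into Kn):
  P1: Kn <- Qd -> Sm
Condition 1 (no descendant of Kn in the set): holds — descendants of Kn are {Sm}; none are in {Em, Qd, Sq}.
Condition 2 (every backdoor path blocked by {Em, Qd, Sq}):
  P1: blocked at fork node Qd ∈ conditioning set.
{Em, Qd, Sq} satisfies the backdoor criterion.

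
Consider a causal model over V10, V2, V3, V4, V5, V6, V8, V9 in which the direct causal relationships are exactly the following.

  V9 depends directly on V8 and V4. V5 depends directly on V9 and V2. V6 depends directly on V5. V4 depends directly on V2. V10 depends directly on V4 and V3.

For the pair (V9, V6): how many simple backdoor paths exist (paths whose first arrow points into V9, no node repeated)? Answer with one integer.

A backdoor path from V9 to V6 is any simple undirected path whose first edge points into V9 (i.e. leaves V9 via a parent).
Parents of V9: {V4, V8}.
Enumerating:
  P1: V9 <- V4 <- V2 -> V5 -> V6
That exhausts the simple backdoor paths. Count: 1.

1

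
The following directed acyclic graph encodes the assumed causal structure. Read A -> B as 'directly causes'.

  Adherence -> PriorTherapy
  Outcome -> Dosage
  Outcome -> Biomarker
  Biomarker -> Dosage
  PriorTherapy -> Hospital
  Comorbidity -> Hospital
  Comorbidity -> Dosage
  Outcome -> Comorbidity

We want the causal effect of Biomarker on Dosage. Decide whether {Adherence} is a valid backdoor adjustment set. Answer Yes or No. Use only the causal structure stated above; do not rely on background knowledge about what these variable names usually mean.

Backdoor paths from Biomarker to Dosage (paths whose first edge points into Biomarker):
  P1: Biomarker <- Outcome -> Comorbidity -> Dosage
  P2: Biomarker <- Outcome -> Dosage
Condition 1 (no descendant of Biomarker in the set): holds — descendants of Biomarker are {Dosage}; none are in {Adherence}.
Condition 2 (every backdoor path blocked by {Adherence}):
  P1: open — no interior node is in the conditioning set.
  P2: open — no interior node is in the conditioning set.
{Adherence} does not satisfy the backdoor criterion.

No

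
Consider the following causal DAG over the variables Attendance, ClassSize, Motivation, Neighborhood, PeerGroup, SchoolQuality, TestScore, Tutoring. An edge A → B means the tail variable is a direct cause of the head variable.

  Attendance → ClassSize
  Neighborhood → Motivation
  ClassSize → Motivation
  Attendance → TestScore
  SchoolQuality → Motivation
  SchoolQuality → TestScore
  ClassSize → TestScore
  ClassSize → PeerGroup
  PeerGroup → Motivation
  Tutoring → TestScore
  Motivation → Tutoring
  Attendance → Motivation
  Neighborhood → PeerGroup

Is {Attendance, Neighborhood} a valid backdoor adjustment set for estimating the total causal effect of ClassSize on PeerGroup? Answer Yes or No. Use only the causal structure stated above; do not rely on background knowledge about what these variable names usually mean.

Yes

Backdoor paths from ClassSize to PeerGroup (paths whose first edge points into ClassSize):
  P1: ClassSize <- Attendance -> Motivation <- Neighborhood -> PeerGroup
  P2: ClassSize <- Attendance -> Motivation <- PeerGroup
  P3: ClassSize <- Attendance -> TestScore <- SchoolQuality -> Motivation <- Neighborhood -> PeerGroup
  P4: ClassSize <- Attendance -> TestScore <- SchoolQuality -> Motivation <- PeerGroup
  P5: ClassSize <- Attendance -> TestScore <- Tutoring <- Motivation <- Neighborhood -> PeerGroup
  P6: ClassSize <- Attendance -> TestScore <- Tutoring <- Motivation <- PeerGroup
Condition 1 (no descendant of ClassSize in the set): holds — descendants of ClassSize are {Motivation, PeerGroup, TestScore, Tutoring}; none are in {Attendance, Neighborhood}.
Condition 2 (every backdoor path blocked by {Attendance, Neighborhood}):
  P1: blocked at fork node Attendance ∈ conditioning set.
  P2: blocked at fork node Attendance ∈ conditioning set.
  P3: blocked at fork node Attendance ∈ conditioning set.
  P4: blocked at fork node Attendance ∈ conditioning set.
  P5: blocked at fork node Attendance ∈ conditioning set.
  P6: blocked at fork node Attendance ∈ conditioning set.
{Attendance, Neighborhood} satisfies the backdoor criterion.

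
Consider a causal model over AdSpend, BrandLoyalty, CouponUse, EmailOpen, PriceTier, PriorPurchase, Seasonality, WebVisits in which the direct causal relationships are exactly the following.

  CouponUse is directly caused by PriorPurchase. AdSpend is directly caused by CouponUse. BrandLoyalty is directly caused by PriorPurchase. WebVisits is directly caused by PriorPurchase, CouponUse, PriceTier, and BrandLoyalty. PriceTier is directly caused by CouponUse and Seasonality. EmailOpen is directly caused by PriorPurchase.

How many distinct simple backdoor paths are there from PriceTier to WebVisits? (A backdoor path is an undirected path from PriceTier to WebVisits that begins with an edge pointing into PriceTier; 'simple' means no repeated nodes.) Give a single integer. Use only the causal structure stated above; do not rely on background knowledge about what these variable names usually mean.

A backdoor path from PriceTier to WebVisits is any simple undirected path whose first edge points into PriceTier (i.e. leaves PriceTier via a parent).
Parents of PriceTier: {CouponUse, Seasonality}.
Enumerating:
  P1: PriceTier <- CouponUse <- PriorPurchase -> BrandLoyalty -> WebVisits
  P2: PriceTier <- CouponUse <- PriorPurchase -> WebVisits
  P3: PriceTier <- CouponUse -> WebVisits
That exhausts the simple backdoor paths. Count: 3.

3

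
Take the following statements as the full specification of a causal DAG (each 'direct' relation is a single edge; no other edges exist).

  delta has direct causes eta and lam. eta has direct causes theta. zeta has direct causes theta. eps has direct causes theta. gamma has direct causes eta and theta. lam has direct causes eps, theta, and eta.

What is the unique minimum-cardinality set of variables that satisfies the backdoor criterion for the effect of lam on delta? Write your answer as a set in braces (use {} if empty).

Variables eligible for adjustment (non-descendants of lam, excluding lam and delta): {eps, eta, gamma, theta, zeta}.
Backdoor paths from lam to delta:
  P1: lam <- theta -> eta -> delta
  P2: lam <- theta -> gamma <- eta -> delta
  P3: lam <- eta -> delta
  P4: lam <- eps <- theta -> eta -> delta
  P5: lam <- eps <- theta -> gamma <- eta -> delta
The empty set is not sufficient: P1 (lam <- theta -> eta -> delta) has no collider blocking it and no conditioned non-collider, so it is open.
Try {eta}:
  P1: blocked at chain node eta ∈ conditioning set.
  P2: blocked at collider gamma (neither it nor any descendant is in the conditioning set).
  P3: blocked at fork node eta ∈ conditioning set.
  P4: blocked at chain node eta ∈ conditioning set.
  P5: blocked at collider gamma (neither it nor any descendant is in the conditioning set).
{eta} contains no descendant of lam and blocks every backdoor path.
No other singleton works — e.g. {theta} leaves P3 open — so {eta} is the unique smallest valid adjustment set.

{eta}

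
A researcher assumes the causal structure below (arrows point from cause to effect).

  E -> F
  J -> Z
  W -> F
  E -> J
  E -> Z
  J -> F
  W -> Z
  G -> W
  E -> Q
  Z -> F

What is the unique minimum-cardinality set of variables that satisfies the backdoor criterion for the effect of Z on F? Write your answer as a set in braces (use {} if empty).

Variables eligible for adjustment (non-descendants of Z, excluding Z and F): {E, G, J, Q, W}.
Backdoor paths from Z to F:
  P1: Z <- E -> J -> F
  P2: Z <- E -> F
  P3: Z <- W -> F
  P4: Z <- J <- E -> F
  P5: Z <- J -> F
The empty set is not sufficient: P1 (Z <- E -> J -> F) has no collider blocking it and no conditioned non-collider, so it is open.
Try {E, J, W}:
  P1: blocked at fork node E ∈ conditioning set.
  P2: blocked at fork node E ∈ conditioning set.
  P3: blocked at fork node W ∈ conditioning set.
  P4: blocked at chain node J ∈ conditioning set.
  P5: blocked at fork node J ∈ conditioning set.
{E, J, W} contains no descendant of Z and blocks every backdoor path.
Every element of {E, J, W} is needed (dropping E leaves P2 open; dropping J leaves P5 open; dropping W leaves P3 open), so no proper subset is valid.
Among all size-3 subsets of the eligible variables, only {E, J, W} blocks every backdoor path, so it is the unique smallest valid adjustment set.

{E, J, W}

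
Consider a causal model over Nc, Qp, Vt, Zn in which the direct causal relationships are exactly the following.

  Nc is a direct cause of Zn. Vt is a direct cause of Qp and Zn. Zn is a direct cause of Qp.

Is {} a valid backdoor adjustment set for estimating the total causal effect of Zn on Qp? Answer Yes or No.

Backdoor paths from Zn to Qp (paths whose first edge points into Zn):
  P1: Zn <- Vt -> Qp
Condition 1 (no descendant of Zn in the set): holds — descendants of Zn are {Qp}; none are in {}.
Condition 2 (every backdoor path blocked by {}):
  P1: open — no interior node is in the conditioning set.
{} does not satisfy the backdoor criterion.

No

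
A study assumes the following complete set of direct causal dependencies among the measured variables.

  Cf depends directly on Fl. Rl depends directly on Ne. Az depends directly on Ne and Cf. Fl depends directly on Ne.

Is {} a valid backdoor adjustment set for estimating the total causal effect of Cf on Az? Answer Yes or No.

Backdoor paths from Cf to Az (paths whose first edge points into Cf):
  P1: Cf <- Fl <- Ne -> Az
Condition 1 (no descendant of Cf in the set): holds — descendants of Cf are {Az}; none are in {}.
Condition 2 (every backdoor path blocked by {}):
  P1: open — no interior node is in the conditioning set.
{} does not satisfy the backdoor criterion.

No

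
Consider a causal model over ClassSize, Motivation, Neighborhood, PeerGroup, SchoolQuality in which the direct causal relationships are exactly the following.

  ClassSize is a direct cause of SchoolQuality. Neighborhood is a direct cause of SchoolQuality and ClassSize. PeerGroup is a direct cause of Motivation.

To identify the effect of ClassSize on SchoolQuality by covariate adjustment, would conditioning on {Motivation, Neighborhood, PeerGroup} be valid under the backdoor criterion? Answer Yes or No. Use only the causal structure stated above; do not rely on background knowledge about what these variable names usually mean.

Backdoor paths from ClassSize to SchoolQuality (paths whose first edge points into ClassSize):
  P1: ClassSize <- Neighborhood -> SchoolQuality
Condition 1 (no descendant of ClassSize in the set): holds — descendants of ClassSize are {SchoolQuality}; none are in {Motivation, Neighborhood, PeerGroup}.
Condition 2 (every backdoor path blocked by {Motivation, Neighborhood, PeerGroup}):
  P1: blocked at fork node Neighborhood ∈ conditioning set.
{Motivation, Neighborhood, PeerGroup} satisfies the backdoor criterion.

Yes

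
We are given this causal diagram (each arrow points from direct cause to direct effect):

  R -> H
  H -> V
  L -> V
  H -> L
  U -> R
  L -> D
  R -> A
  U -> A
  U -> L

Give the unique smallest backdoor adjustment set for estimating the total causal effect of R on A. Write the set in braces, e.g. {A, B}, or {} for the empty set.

{U}

Variables eligible for adjustment (non-descendants of R, excluding R and A): {U}.
Backdoor paths from R to A:
  P1: R <- U -> A
The empty set is not sufficient: P1 (R <- U -> A) has no collider blocking it and no conditioned non-collider, so it is open.
Try {U}:
  P1: blocked at fork node U ∈ conditioning set.
{U} contains no descendant of R and blocks every backdoor path.
{U} is the unique smallest valid adjustment set.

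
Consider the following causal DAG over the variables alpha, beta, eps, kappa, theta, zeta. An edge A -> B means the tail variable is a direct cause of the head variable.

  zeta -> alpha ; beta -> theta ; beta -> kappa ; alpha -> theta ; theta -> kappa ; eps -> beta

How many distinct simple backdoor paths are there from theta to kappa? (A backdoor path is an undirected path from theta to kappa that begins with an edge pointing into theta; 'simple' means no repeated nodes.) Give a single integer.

1

A backdoor path from theta to kappa is any simple undirected path whose first edge points into theta (i.e. leaves theta via a parent).
Parents of theta: {alpha, beta}.
Enumerating:
  P1: theta <- beta -> kappa
That exhausts the simple backdoor paths. Count: 1.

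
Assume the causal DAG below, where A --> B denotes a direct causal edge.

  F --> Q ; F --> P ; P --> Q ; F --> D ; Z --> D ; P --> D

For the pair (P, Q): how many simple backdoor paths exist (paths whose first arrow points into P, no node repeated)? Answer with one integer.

A backdoor path from P to Q is any simple undirected path whose first edge points into P (i.e. leaves P via a parent).
Parents of P: {F}.
Enumerating:
  P1: P <- F -> Q
That exhausts the simple backdoor paths. Count: 1.

1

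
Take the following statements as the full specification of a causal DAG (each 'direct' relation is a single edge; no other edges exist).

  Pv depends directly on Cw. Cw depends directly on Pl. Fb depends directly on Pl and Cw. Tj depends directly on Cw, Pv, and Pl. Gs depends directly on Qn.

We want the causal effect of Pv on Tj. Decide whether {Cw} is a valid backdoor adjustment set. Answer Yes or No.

Backdoor paths from Pv to Tj (paths whose first edge points into Pv):
  P1: Pv <- Cw <- Pl -> Tj
  P2: Pv <- Cw -> Tj
  P3: Pv <- Cw -> Fb <- Pl -> Tj
Condition 1 (no descendant of Pv in the set): holds — descendants of Pv are {Tj}; none are in {Cw}.
Condition 2 (every backdoor path blocked by {Cw}):
  P1: blocked at chain node Cw ∈ conditioning set.
  P2: blocked at fork node Cw ∈ conditioning set.
  P3: blocked at fork node Cw ∈ conditioning set.
{Cw} satisfies the backdoor criterion.

Yes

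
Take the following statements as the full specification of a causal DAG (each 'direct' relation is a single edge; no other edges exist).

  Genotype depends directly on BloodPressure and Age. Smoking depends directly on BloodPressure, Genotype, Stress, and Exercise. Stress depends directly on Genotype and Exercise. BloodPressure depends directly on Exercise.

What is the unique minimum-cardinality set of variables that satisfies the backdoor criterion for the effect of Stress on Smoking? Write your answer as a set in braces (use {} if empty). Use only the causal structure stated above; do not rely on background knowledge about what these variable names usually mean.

{Exercise, Genotype}

Variables eligible for adjustment (non-descendants of Stress, excluding Stress and Smoking): {Age, BloodPressure, Exercise, Genotype}.
Backdoor paths from Stress to Smoking:
  P1: Stress <- Exercise -> BloodPressure -> Genotype -> Smoking
  P2: Stress <- Exercise -> BloodPressure -> Smoking
  P3: Stress <- Exercise -> Smoking
  P4: Stress <- Genotype <- BloodPressure <- Exercise -> Smoking
  P5: Stress <- Genotype <- BloodPressure -> Smoking
  P6: Stress <- Genotype -> Smoking
The empty set is not sufficient: P1 (Stress <- Exercise -> BloodPressure -> Genotype -> Smoking) has no collider blocking it and no conditioned non-collider, so it is open.
Try {Exercise, Genotype}:
  P1: blocked at fork node Exercise ∈ conditioning set.
  P2: blocked at fork node Exercise ∈ conditioning set.
  P3: blocked at fork node Exercise ∈ conditioning set.
  P4: blocked at chain node Genotype ∈ conditioning set.
  P5: blocked at chain node Genotype ∈ conditioning set.
  P6: blocked at fork node Genotype ∈ conditioning set.
{Exercise, Genotype} contains no descendant of Stress and blocks every backdoor path.
Every element of {Exercise, Genotype} is needed (dropping Exercise leaves P2 open; dropping Genotype leaves P5 open), so no proper subset is valid.
Among all size-2 subsets of the eligible variables, only {Exercise, Genotype} blocks every backdoor path, so it is the unique smallest valid adjustment set.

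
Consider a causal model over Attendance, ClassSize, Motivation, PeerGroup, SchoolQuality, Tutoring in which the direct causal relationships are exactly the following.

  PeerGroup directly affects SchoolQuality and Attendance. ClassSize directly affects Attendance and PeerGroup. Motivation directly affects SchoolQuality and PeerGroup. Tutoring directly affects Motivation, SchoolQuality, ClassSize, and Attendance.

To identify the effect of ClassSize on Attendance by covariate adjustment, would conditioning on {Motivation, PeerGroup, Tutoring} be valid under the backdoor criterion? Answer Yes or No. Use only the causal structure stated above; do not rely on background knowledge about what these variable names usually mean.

No

Backdoor paths from ClassSize to Attendance (paths whose first edge points into ClassSize):
  P1: ClassSize <- Tutoring -> Motivation -> PeerGroup -> Attendance
  P2: ClassSize <- Tutoring -> Motivation -> SchoolQuality <- PeerGroup -> Attendance
  P3: ClassSize <- Tutoring -> Attendance
  P4: ClassSize <- Tutoring -> SchoolQuality <- Motivation -> PeerGroup -> Attendance
  P5: ClassSize <- Tutoring -> SchoolQuality <- PeerGroup -> Attendance
Condition 1 (no descendant of ClassSize in the set): FAILS — PeerGroup is a descendant of ClassSize.
Condition 2 (every backdoor path blocked by {Motivation, PeerGroup, Tutoring}):
  P1: blocked at fork node Tutoring ∈ conditioning set.
  P2: blocked at fork node Tutoring ∈ conditioning set.
  P3: blocked at fork node Tutoring ∈ conditioning set.
  P4: blocked at fork node Tutoring ∈ conditioning set.
  P5: blocked at fork node Tutoring ∈ conditioning set.
{Motivation, PeerGroup, Tutoring} does not satisfy the backdoor criterion.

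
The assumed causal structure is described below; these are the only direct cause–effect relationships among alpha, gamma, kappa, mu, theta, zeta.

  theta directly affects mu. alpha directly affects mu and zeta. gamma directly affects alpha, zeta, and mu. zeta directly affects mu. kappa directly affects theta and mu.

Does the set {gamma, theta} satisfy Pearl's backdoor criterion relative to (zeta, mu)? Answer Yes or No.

No

Backdoor paths from zeta to mu (paths whose first edge points into zeta):
  P1: zeta <- gamma -> alpha -> mu
  P2: zeta <- gamma -> mu
  P3: zeta <- alpha <- gamma -> mu
  P4: zeta <- alpha -> mu
Condition 1 (no descendant of zeta in the set): holds — descendants of zeta are {mu}; none are in {gamma, theta}.
Condition 2 (every backdoor path blocked by {gamma, theta}):
  P1: blocked at fork node gamma ∈ conditioning set.
  P2: blocked at fork node gamma ∈ conditioning set.
  P3: blocked at fork node gamma ∈ conditioning set.
  P4: open — no interior node is in the conditioning set.
{gamma, theta} does not satisfy the backdoor criterion.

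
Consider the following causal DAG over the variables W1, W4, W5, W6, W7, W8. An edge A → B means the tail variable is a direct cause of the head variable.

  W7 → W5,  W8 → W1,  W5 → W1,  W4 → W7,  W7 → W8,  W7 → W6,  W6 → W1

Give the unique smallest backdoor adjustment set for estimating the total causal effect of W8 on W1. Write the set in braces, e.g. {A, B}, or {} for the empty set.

{W7}

Variables eligible for adjustment (non-descendants of W8, excluding W8 and W1): {W4, W5, W6, W7}.
Backdoor paths from W8 to W1:
  P1: W8 <- W7 -> W6 -> W1
  P2: W8 <- W7 -> W5 -> W1
The empty set is not sufficient: P1 (W8 <- W7 -> W6 -> W1) has no collider blocking it and no conditioned non-collider, so it is open.
Try {W7}:
  P1: blocked at fork node W7 ∈ conditioning set.
  P2: blocked at fork node W7 ∈ conditioning set.
{W7} contains no descendant of W8 and blocks every backdoor path.
No other singleton works — e.g. {W4} leaves P1 open — so {W7} is the unique smallest valid adjustment set.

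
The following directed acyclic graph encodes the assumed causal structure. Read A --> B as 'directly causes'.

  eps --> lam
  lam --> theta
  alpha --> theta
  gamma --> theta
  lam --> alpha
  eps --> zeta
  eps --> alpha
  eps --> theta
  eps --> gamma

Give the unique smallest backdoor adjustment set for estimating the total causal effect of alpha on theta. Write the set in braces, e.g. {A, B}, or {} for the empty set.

{eps, lam}

Variables eligible for adjustment (non-descendants of alpha, excluding alpha and theta): {eps, gamma, lam, zeta}.
Backdoor paths from alpha to theta:
  P1: alpha <- eps -> lam -> theta
  P2: alpha <- eps -> gamma -> theta
  P3: alpha <- eps -> theta
  P4: alpha <- lam <- eps -> gamma -> theta
  P5: alpha <- lam <- eps -> theta
  P6: alpha <- lam -> theta
The empty set is not sufficient: P1 (alpha <- eps -> lam -> theta) has no collider blocking it and no conditioned non-collider, so it is open.
Try {eps, lam}:
  P1: blocked at fork node eps ∈ conditioning set.
  P2: blocked at fork node eps ∈ conditioning set.
  P3: blocked at fork node eps ∈ conditioning set.
  P4: blocked at chain node lam ∈ conditioning set.
  P5: blocked at chain node lam ∈ conditioning set.
  P6: blocked at fork node lam ∈ conditioning set.
{eps, lam} contains no descendant of alpha and blocks every backdoor path.
Every element of {eps, lam} is needed (dropping eps leaves P2 open; dropping lam leaves P6 open), so no proper subset is valid.
Among all size-2 subsets of the eligible variables, only {eps, lam} blocks every backdoor path, so it is the unique smallest valid adjustment set.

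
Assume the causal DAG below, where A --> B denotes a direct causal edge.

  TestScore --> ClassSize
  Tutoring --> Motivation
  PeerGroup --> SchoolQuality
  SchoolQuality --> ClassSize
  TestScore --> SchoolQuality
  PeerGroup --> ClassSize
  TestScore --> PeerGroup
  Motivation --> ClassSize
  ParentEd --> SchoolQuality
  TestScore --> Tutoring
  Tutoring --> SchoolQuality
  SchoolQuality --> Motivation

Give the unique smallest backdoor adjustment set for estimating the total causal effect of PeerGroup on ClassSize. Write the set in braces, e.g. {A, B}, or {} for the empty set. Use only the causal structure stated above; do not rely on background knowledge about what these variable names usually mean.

Variables eligible for adjustment (non-descendants of PeerGroup, excluding PeerGroup and ClassSize): {ParentEd, TestScore, Tutoring}.
Backdoor paths from PeerGroup to ClassSize:
  P1: PeerGroup <- TestScore -> Tutoring -> SchoolQuality -> Motivation -> ClassSize
  P2: PeerGroup <- TestScore -> Tutoring -> SchoolQuality -> ClassSize
  P3: PeerGroup <- TestScore -> Tutoring -> Motivation <- SchoolQuality -> ClassSize
  P4: PeerGroup <- TestScore -> Tutoring -> Motivation -> ClassSize
  P5: PeerGroup <- TestScore -> SchoolQuality <- Tutoring -> Motivation -> ClassSize
  P6: PeerGroup <- TestScore -> SchoolQuality -> Motivation -> ClassSize
  P7: PeerGroup <- TestScore -> SchoolQuality -> ClassSize
  P8: PeerGroup <- TestScore -> ClassSize
The empty set is not sufficient: P1 (PeerGroup <- TestScore -> Tutoring -> SchoolQuality -> Motivation -> ClassSize) has no collider blocking it and no conditioned non-collider, so it is open.
Try {TestScore}:
  P1: blocked at fork node TestScore ∈ conditioning set.
  P2: blocked at fork node TestScore ∈ conditioning set.
  P3: blocked at fork node TestScore ∈ conditioning set.
  P4: blocked at fork node TestScore ∈ conditioning set.
  P5: blocked at fork node TestScore ∈ conditioning set.
  P6: blocked at fork node TestScore ∈ conditioning set.
  P7: blocked at fork node TestScore ∈ conditioning set.
  P8: blocked at fork node TestScore ∈ conditioning set.
{TestScore} contains no descendant of PeerGroup and blocks every backdoor path.
No other singleton works — e.g. {Tutoring} leaves P6 open — so {TestScore} is the unique smallest valid adjustment set.

{TestScore}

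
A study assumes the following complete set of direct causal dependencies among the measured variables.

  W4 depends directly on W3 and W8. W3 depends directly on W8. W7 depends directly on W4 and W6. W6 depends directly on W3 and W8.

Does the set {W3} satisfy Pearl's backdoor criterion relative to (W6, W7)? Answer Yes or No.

Backdoor paths from W6 to W7 (paths whose first edge points into W6):
  P1: W6 <- W8 -> W3 -> W4 -> W7
  P2: W6 <- W8 -> W4 -> W7
  P3: W6 <- W3 <- W8 -> W4 -> W7
  P4: W6 <- W3 -> W4 -> W7
Condition 1 (no descendant of W6 in the set): holds — descendants of W6 are {W7}; none are in {W3}.
Condition 2 (every backdoor path blocked by {W3}):
  P1: blocked at chain node W3 ∈ conditioning set.
  P2: open — no interior node is in the conditioning set.
  P3: blocked at chain node W3 ∈ conditioning set.
  P4: blocked at fork node W3 ∈ conditioning set.
{W3} does not satisfy the backdoor criterion.

No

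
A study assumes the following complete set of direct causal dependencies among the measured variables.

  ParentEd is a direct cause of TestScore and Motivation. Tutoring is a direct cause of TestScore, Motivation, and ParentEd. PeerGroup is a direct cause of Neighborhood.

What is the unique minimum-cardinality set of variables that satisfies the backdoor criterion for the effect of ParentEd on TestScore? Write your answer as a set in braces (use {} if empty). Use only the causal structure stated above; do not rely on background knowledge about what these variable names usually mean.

Variables eligible for adjustment (non-descendants of ParentEd, excluding ParentEd and TestScore): {Neighborhood, PeerGroup, Tutoring}.
Backdoor paths from ParentEd to TestScore:
  P1: ParentEd <- Tutoring -> TestScore
The empty set is not sufficient: P1 (ParentEd <- Tutoring -> TestScore) has no collider blocking it and no conditioned non-collider, so it is open.
Try {Tutoring}:
  P1: blocked at fork node Tutoring ∈ conditioning set.
{Tutoring} contains no descendant of ParentEd and blocks every backdoor path.
No other singleton works — e.g. {PeerGroup} leaves P1 open — so {Tutoring} is the unique smallest valid adjustment set.

{Tutoring}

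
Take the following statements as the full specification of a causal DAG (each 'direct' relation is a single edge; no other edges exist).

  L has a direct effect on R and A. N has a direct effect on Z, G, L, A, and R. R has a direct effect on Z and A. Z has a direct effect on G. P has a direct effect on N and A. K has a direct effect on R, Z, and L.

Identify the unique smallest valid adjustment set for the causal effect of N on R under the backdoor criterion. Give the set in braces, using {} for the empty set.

{}

Variables eligible for adjustment (non-descendants of N, excluding N and R): {K, P}.
Backdoor paths from N to R:
  P1: N <- P -> A <- L <- K -> R
  P2: N <- P -> A <- L <- K -> Z <- R
  P3: N <- P -> A <- L -> R
  P4: N <- P -> A <- R
Each backdoor path contains an unconditioned collider, so every path is already blocked with the empty conditioning set:
  P1: blocked at collider A (neither it nor any descendant is in the conditioning set).
  P2: blocked at collider A (neither it nor any descendant is in the conditioning set).
  P3: blocked at collider A (neither it nor any descendant is in the conditioning set).
  P4: blocked at collider A (neither it nor any descendant is in the conditioning set).
The empty set is therefore the unique smallest valid set.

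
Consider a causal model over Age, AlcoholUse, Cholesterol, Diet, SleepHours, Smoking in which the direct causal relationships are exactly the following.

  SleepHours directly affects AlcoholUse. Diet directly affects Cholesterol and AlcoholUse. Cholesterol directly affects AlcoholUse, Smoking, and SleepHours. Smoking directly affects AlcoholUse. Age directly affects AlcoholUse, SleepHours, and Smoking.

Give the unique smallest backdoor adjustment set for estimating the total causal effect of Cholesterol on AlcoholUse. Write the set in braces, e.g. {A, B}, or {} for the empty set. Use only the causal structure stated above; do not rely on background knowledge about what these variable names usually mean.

{Diet}

Variables eligible for adjustment (non-descendants of Cholesterol, excluding Cholesterol and AlcoholUse): {Age, Diet}.
Backdoor paths from Cholesterol to AlcoholUse:
  P1: Cholesterol <- Diet -> AlcoholUse
The empty set is not sufficient: P1 (Cholesterol <- Diet -> AlcoholUse) has no collider blocking it and no conditioned non-collider, so it is open.
Try {Diet}:
  P1: blocked at fork node Diet ∈ conditioning set.
{Diet} contains no descendant of Cholesterol and blocks every backdoor path.
No other singleton works — e.g. {Age} leaves P1 open — so {Diet} is the unique smallest valid adjustment set.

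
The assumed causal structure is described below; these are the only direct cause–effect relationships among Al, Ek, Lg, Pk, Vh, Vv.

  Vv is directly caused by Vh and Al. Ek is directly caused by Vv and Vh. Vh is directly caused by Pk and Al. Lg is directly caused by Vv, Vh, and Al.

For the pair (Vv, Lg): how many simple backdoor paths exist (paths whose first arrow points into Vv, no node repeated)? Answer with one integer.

A backdoor path from Vv to Lg is any simple undirected path whose first edge points into Vv (i.e. leaves Vv via a parent).
Parents of Vv: {Al, Vh}.
Enumerating:
  P1: Vv <- Al -> Vh -> Lg
  P2: Vv <- Al -> Lg
  P3: Vv <- Vh <- Al -> Lg
  P4: Vv <- Vh -> Lg
That exhausts the simple backdoor paths. Count: 4.

4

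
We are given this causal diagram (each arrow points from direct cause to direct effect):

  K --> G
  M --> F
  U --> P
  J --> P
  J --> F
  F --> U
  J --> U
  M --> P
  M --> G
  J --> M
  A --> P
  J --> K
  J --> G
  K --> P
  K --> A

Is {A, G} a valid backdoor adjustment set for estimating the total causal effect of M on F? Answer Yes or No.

Backdoor paths from M to F (paths whose first edge points into M):
  P1: M <- J -> F
  P2: M <- J -> K -> A -> P <- U <- F
  P3: M <- J -> K -> P <- U <- F
  P4: M <- J -> G <- K -> A -> P <- U <- F
  P5: M <- J -> G <- K -> P <- U <- F
  P6: M <- J -> U <- F
  P7: M <- J -> P <- U <- F
Condition 1 (no descendant of M in the set): FAILS — G is a descendant of M.
Condition 2 (every backdoor path blocked by {A, G}):
  P1: open — no interior node is in the conditioning set.
  P2: blocked at chain node A ∈ conditioning set.
  P3: blocked at collider P (neither it nor any descendant is in the conditioning set).
  P4: blocked at chain node A ∈ conditioning set.
  P5: blocked at collider P (neither it nor any descendant is in the conditioning set).
  P6: blocked at collider U (neither it nor any descendant is in the conditioning set).
  P7: blocked at collider P (neither it nor any descendant is in the conditioning set).
{A, G} does not satisfy the backdoor criterion.

No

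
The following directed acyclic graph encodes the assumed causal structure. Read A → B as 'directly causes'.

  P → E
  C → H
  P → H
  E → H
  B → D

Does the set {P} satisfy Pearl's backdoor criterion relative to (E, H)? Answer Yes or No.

Backdoor paths from E to H (paths whose first edge points into E):
  P1: E <- P -> H
Condition 1 (no descendant of E in the set): holds — descendants of E are {H}; none are in {P}.
Condition 2 (every backdoor path blocked by {P}):
  P1: blocked at fork node P ∈ conditioning set.
{P} satisfies the backdoor criterion.

Yes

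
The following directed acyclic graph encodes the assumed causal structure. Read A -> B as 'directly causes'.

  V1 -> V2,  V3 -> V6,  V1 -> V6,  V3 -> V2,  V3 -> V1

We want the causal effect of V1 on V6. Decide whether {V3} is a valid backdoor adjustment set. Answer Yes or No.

Backdoor paths from V1 to V6 (paths whose first edge points into V1):
  P1: V1 <- V3 -> V6
Condition 1 (no descendant of V1 in the set): holds — descendants of V1 are {V2, V6}; none are in {V3}.
Condition 2 (every backdoor path blocked by {V3}):
  P1: blocked at fork node V3 ∈ conditioning set.
{V3} satisfies the backdoor criterion.

Yes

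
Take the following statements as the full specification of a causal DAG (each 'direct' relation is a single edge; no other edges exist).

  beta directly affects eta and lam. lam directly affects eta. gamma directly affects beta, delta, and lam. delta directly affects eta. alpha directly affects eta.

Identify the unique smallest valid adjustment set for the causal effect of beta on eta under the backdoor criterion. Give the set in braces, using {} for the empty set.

Variables eligible for adjustment (non-descendants of beta, excluding beta and eta): {alpha, delta, gamma}.
Backdoor paths from beta to eta:
  P1: beta <- gamma -> delta -> eta
  P2: beta <- gamma -> lam -> eta
The empty set is not sufficient: P1 (beta <- gamma -> delta -> eta) has no collider blocking it and no conditioned non-collider, so it is open.
Try {gamma}:
  P1: blocked at fork node gamma ∈ conditioning set.
  P2: blocked at fork node gamma ∈ conditioning set.
{gamma} contains no descendant of beta and blocks every backdoor path.
No other singleton works — e.g. {delta} leaves P2 open — so {gamma} is the unique smallest valid adjustment set.

{gamma}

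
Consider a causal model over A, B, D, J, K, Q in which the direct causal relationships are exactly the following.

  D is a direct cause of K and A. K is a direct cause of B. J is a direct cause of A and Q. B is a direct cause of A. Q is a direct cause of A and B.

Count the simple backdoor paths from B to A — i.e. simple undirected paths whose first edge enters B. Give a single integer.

A backdoor path from B to A is any simple undirected path whose first edge points into B (i.e. leaves B via a parent).
Parents of B: {K, Q}.
Enumerating:
  P1: B <- K <- D -> A
  P2: B <- Q <- J -> A
  P3: B <- Q -> A
That exhausts the simple backdoor paths. Count: 3.

3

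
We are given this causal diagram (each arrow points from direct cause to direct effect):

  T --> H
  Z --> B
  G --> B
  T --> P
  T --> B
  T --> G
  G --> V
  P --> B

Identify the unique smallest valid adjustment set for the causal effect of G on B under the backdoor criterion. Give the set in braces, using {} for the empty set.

{T}

Variables eligible for adjustment (non-descendants of G, excluding G and B): {H, P, T, Z}.
Backdoor paths from G to B:
  P1: G <- T -> P -> B
  P2: G <- T -> B
The empty set is not sufficient: P1 (G <- T -> P -> B) has no collider blocking it and no conditioned non-collider, so it is open.
Try {T}:
  P1: blocked at fork node T ∈ conditioning set.
  P2: blocked at fork node T ∈ conditioning set.
{T} contains no descendant of G and blocks every backdoor path.
No other singleton works — e.g. {H} leaves P1 open — so {T} is the unique smallest valid adjustment set.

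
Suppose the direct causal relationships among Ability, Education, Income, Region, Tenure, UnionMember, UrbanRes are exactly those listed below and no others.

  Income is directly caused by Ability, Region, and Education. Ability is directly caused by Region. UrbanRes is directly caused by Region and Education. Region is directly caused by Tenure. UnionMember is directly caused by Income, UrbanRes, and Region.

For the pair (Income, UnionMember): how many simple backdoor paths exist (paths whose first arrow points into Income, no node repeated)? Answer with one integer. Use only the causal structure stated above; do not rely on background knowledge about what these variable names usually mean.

6

A backdoor path from Income to UnionMember is any simple undirected path whose first edge points into Income (i.e. leaves Income via a parent).
Parents of Income: {Ability, Education, Region}.
Enumerating:
  P1: Income <- Education -> UrbanRes <- Region -> UnionMember
  P2: Income <- Education -> UrbanRes -> UnionMember
  P3: Income <- Region -> UrbanRes -> UnionMember
  P4: Income <- Region -> UnionMember
  P5: Income <- Ability <- Region -> UrbanRes -> UnionMember
  P6: Income <- Ability <- Region -> UnionMember
That exhausts the simple backdoor paths. Count: 6.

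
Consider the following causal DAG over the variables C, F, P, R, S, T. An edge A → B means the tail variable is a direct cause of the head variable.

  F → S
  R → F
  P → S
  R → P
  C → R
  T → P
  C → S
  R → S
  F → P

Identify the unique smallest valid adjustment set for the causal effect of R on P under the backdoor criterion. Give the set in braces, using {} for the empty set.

{}

Variables eligible for adjustment (non-descendants of R, excluding R and P): {C, T}.
Backdoor paths from R to P:
  P1: R <- C -> S <- F -> P
  P2: R <- C -> S <- P
Each backdoor path contains an unconditioned collider, so every path is already blocked with the empty conditioning set:
  P1: blocked at collider S (neither it nor any descendant is in the conditioning set).
  P2: blocked at collider S (neither it nor any descendant is in the conditioning set).
The empty set is therefore the unique smallest valid set.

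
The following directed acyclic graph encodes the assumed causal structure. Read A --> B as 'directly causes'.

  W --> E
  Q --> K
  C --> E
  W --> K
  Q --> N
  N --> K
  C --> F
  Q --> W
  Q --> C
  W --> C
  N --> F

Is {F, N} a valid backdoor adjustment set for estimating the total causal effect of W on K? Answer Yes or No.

No

Backdoor paths from W to K (paths whose first edge points into W):
  P1: W <- Q -> C -> F <- N -> K
  P2: W <- Q -> N -> K
  P3: W <- Q -> K
Condition 1 (no descendant of W in the set): FAILS — F is a descendant of W.
Condition 2 (every backdoor path blocked by {F, N}):
  P1: blocked at fork node N ∈ conditioning set.
  P2: blocked at chain node N ∈ conditioning set.
  P3: open — no interior node is in the conditioning set.
{F, N} does not satisfy the backdoor criterion.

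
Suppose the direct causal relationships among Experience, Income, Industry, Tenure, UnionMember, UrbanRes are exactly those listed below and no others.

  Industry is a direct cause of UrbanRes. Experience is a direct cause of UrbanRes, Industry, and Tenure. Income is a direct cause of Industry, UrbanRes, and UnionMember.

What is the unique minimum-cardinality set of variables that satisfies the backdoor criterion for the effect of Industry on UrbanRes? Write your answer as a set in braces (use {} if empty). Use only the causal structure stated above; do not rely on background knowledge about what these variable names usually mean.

{Experience, Income}

Variables eligible for adjustment (non-descendants of Industry, excluding Industry and UrbanRes): {Experience, Income, Tenure, UnionMember}.
Backdoor paths from Industry to UrbanRes:
  P1: Industry <- Experience -> UrbanRes
  P2: Industry <- Income -> UrbanRes
The empty set is not sufficient: P1 (Industry <- Experience -> UrbanRes) has no collider blocking it and no conditioned non-collider, so it is open.
Try {Experience, Income}:
  P1: blocked at fork node Experience ∈ conditioning set.
  P2: blocked at fork node Income ∈ conditioning set.
{Experience, Income} contains no descendant of Industry and blocks every backdoor path.
Every element of {Experience, Income} is needed (dropping Experience leaves P1 open; dropping Income leaves P2 open), so no proper subset is valid.
Among all size-2 subsets of the eligible variables, only {Experience, Income} blocks every backdoor path, so it is the unique smallest valid adjustment set.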